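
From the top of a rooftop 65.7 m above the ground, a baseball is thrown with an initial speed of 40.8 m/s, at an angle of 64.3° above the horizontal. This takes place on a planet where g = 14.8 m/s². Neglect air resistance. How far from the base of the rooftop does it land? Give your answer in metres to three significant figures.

Resolve: vₓ = 40.80 cos 64.3° = 17.69 m/s and v_y0 = 40.80 sin 64.3° = 36.76 m/s.
The projectile lands when y = 65.7 + (36.76) t − ½·14.8·t² = 0. Positive root: t = (36.76 + √(36.76² + 2·14.8·65.7)) / 14.8 = (36.76 + 57.41) / 14.8 = 6.363 s.
Horizontal distance: R = vₓ t = 17.69 × 6.363 = 112.6 m.

113 m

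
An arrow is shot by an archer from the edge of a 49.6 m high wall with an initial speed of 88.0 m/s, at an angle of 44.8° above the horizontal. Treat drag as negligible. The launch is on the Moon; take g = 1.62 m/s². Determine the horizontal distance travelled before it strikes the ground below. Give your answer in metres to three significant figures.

Horizontal component vₓ = 88.00 cos 44.8° = 62.44 m/s; vertical v_y0 = 88.00 sin 44.8° = 62.01 m/s.
With up positive and y = 0 at the ground: y(t) = 49.6 + (62.01) t − 0.8100 t². Setting y = 0 and taking the positive root: t = [62.01 + √(62.01² + 2·1.62·49.6)] / 1.62 = (62.01 + 63.29) / 1.62 = 77.34 s.
Horizontal distance: R = vₓ t = 62.44 × 77.34 = 4830 m.

4830 m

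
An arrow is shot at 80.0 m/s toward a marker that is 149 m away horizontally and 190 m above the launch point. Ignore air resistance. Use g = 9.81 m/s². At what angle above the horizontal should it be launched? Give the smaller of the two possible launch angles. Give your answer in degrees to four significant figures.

Trajectory: y = x tanθ − g x² (1 + tan²θ)/(2v₀²). With x = 149, y = 190, v₀ = 80.0, g = 9.81:
17.01 tan²θ − 149 tanθ + (207.0) = 0.
tanθ = [149 ± √(149² − 4 × 17.01 × (207.0))] / (2 × 17.01) = (149 ± 90.06) / 34.03, giving tanθ = 1.732 or 7.025.
θ = 60.00° or 81.90°; the smaller is 60.00°.

60.00°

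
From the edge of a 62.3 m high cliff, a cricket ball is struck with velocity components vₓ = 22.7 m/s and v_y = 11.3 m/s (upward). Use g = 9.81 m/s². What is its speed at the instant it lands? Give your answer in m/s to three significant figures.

The projectile lands when y = 62.3 + (11.30) t − ½·9.81·t² = 0. Positive root: t = (11.30 + √(11.30² + 2·9.81·62.3)) / 9.81 = (11.30 + 36.74) / 9.81 = 4.897 s.
Vertical velocity at impact: v_y = v_y0 − g t = 11.30 − 9.81 × 4.897 = −36.74 m/s.
Speed: |v| = √(vₓ² + v_y²) = √(22.70² + 36.74²) = 43.19 m/s.

43.2 m/s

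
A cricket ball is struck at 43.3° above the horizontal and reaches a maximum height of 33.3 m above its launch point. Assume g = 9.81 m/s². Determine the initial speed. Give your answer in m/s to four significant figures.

37.27 m/s

At the peak v_y = 0, so v_y0 = √(2gH) = √(2 × 9.81 × 33.3) = 25.56 m/s.
v_y0 = v₀ sin θ ⇒ v₀ = 25.56 / sin 43.3° = 37.27 m/s.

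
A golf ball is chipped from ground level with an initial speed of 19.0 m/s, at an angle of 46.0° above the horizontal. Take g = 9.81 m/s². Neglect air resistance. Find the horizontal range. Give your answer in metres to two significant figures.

37 m

Horizontal component vₓ = 19.00 cos 46.0° = 13.20 m/s; vertical v_y0 = 19.00 sin 46.0° = 13.67 m/s.
Time aloft: T = 2 v_y0 / g = 2 × 13.67 / 9.81 = 2.786 s.
Horizontal distance R = vₓ T = 13.20 × 2.786 = 36.78 m.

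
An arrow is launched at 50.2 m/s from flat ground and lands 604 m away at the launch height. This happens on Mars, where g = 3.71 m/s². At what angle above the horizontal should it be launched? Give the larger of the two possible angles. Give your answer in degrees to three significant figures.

R = v₀² sin 2θ / g gives sin 2θ = gR/v₀² = 3.71·604/50.2² = 0.8892.
2θ = 62.77° or 180° − 62.77° = 117.2°, so θ = 31.39° or 58.61°.
The larger angle is 58.61°.

58.6°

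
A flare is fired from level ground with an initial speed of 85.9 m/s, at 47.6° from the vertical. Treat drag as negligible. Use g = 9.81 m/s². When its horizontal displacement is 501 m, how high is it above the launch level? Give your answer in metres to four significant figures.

151.5 m

Components: vₓ = 85.90 sin 47.6° = 63.43 m/s, v_y0 = 85.90 cos 47.6° = 57.92 m/s.
x = vₓ t ⇒ t = 501/63.43 = 7.898 s.
Height: y = v_y0 t − ½ g t² = 57.92 × 7.898 − 4.905 × 7.898² = 457.5 − 306.0 = 151.5 m.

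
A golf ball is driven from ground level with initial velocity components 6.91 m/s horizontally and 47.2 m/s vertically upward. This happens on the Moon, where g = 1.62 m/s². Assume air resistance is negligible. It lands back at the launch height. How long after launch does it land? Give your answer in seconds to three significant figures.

Landing at launch height ⇒ T = 2 v_y0 / g = 2 × 47.20 / 1.62 = 58.27 s.

58.3 s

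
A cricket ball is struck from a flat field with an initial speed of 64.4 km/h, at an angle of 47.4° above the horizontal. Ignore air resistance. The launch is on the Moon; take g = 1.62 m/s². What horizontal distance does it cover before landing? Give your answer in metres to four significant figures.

Convert: 64.4 km/h = 64.4/3.6 = 17.89 m/s.
Components: vₓ = 17.89 cos 47.4° = 12.11 m/s, v_y0 = 17.89 sin 47.4° = 13.17 m/s.
Time aloft: T = 2 v_y0 / g = 2 × 13.17 / 1.62 = 16.26 s.
Horizontal distance R = vₓ T = 12.11 × 16.26 = 196.8 m.

196.8 m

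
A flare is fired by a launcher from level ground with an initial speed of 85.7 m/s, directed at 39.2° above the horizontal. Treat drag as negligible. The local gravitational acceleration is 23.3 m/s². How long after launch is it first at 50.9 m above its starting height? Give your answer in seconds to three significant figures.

vₓ = 85.70 cos 39.2° = 66.41 m/s; v_y0 = 85.70 sin 39.2° = 54.16 m/s.
Height y(t) = 54.16 t − 11.65 t² = 50.9 gives 11.65 t² − 54.16 t + 50.9 = 0.
t = [54.16 ± √(54.16² − 2·23.3·50.9)] / 23.3 = (54.16 ± 23.70) / 23.3, so t = 1.307 s or t = 3.342 s.
The first (ascending) time is 1.307 s.

1.31 s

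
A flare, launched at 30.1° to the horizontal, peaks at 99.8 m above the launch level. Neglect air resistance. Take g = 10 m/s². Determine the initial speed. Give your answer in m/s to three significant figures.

89.1 m/s

At the peak v_y = 0, so v_y0 = √(2gH) = √(2 × 10.0 × 99.8) = 44.68 m/s.
v_y0 = v₀ sin θ ⇒ v₀ = 44.68 / sin 30.1° = 89.08 m/s.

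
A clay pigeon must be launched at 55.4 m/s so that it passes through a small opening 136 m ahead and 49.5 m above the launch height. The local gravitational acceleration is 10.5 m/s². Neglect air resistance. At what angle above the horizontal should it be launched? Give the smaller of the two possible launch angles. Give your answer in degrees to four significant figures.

35.60°

Trajectory: y = x tanθ − g x² (1 + tan²θ)/(2v₀²). With x = 136, y = 49.5, v₀ = 55.4, g = 10.5:
31.64 tan²θ − 136 tanθ + (81.14) = 0.
tanθ = [136 ± √(136² − 4 × 31.64 × (81.14))] / (2 × 31.64) = (136 ± 90.71) / 63.28, giving tanθ = 0.7158 or 3.583.
θ = 35.60° or 74.40°; the smaller is 35.60°.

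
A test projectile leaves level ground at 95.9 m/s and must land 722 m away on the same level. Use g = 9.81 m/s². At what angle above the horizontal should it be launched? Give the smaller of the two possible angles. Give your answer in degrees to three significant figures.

From R = (v₀²/g) sin 2θ: sin 2θ = 9.81 × 722 / 9196.8 = 0.7701.
2θ = 50.37° or 180° − 50.37° = 129.6°, so θ = 25.18° or 64.82°.
The smaller angle is 25.18°.

25.2°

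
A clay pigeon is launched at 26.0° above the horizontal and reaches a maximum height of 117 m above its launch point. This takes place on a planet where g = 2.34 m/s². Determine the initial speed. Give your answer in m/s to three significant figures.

At the peak v_y = 0, so v_y0 = √(2gH) = √(2 × 2.34 × 117) = 23.40 m/s.
v_y0 = v₀ sin θ ⇒ v₀ = 23.40 / sin 26.0° = 53.38 m/s.

53.4 m/s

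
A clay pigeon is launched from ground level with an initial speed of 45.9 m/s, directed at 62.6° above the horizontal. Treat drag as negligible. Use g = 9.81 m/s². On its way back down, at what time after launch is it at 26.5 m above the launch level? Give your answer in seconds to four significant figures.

7.597 s

Resolve: vₓ = 45.90 cos 62.6° = 21.12 m/s and v_y0 = 45.90 sin 62.6° = 40.75 m/s.
Require v_y0 t − ½ g t² = 26.5, i.e. 4.905 t² − 40.75 t + 26.5 = 0.
Quadratic formula: t = (40.75 ± √1140.7) / 9.81 = (40.75 ± 33.77) / 9.81 → t = 0.7112 s or 7.597 s.
The descending-branch root is 7.597 s.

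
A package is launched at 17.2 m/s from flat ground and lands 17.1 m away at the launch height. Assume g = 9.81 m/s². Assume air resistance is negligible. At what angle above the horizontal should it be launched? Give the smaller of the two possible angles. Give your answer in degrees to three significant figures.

17.3°

From R = (v₀²/g) sin 2θ: sin 2θ = 9.81 × 17.1 / 295.84 = 0.5670.
2θ = 34.54° or 180° − 34.54° = 145.5°, so θ = 17.27° or 72.73°.
The smaller angle is 17.27°.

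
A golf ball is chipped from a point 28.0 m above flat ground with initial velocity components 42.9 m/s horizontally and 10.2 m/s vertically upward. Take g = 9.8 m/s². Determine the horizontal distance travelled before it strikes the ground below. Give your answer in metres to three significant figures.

The projectile lands when y = 28.0 + (10.20) t − ½·9.80·t² = 0. Positive root: t = (10.20 + √(10.20² + 2·9.80·28.0)) / 9.80 = (10.20 + 25.55) / 9.80 = 3.648 s.
Horizontal distance: R = vₓ t = 42.90 × 3.648 = 156.5 m.

157 m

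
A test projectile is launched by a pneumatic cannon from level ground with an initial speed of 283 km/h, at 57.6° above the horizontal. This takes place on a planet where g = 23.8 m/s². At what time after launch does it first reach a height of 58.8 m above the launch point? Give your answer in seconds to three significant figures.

Convert: 283 km/h = 283/3.6 = 78.61 m/s.
vₓ = 78.61 cos 57.6° = 42.12 m/s; v_y0 = 78.61 sin 57.6° = 66.37 m/s.
Set y = v_y0 t − ½ g t² = 58.8: 11.90 t² − 66.37 t + 58.8 = 0.
Quadratic formula: t = (66.37 ± √1606.6) / 23.8 = (66.37 ± 40.08) / 23.8 → t = 1.105 s or 4.473 s.
The first (ascending) time is 1.105 s.

1.10 s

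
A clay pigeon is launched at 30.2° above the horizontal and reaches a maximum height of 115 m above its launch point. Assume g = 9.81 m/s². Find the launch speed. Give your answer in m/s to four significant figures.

94.43 m/s

At the peak v_y = 0, so v_y0 = √(2gH) = √(2 × 9.81 × 115) = 47.50 m/s.
v_y0 = v₀ sin θ ⇒ v₀ = 47.50 / sin 30.2° = 94.43 m/s.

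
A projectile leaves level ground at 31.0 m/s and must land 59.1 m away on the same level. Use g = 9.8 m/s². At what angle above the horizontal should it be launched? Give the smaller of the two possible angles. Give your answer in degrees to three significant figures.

18.5°

R = v₀² sin 2θ / g gives sin 2θ = gR/v₀² = 9.80·59.1/31.0² = 0.6027.
2θ = 37.06° or 180° − 37.06° = 142.9°, so θ = 18.53° or 71.47°.
The smaller angle is 18.53°.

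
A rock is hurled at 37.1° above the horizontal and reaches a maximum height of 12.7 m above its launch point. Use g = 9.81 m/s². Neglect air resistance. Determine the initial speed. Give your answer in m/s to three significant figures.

26.2 m/s

At the peak v_y = 0, so v_y0 = √(2gH) = √(2 × 9.81 × 12.7) = 15.79 m/s.
v_y0 = v₀ sin θ ⇒ v₀ = 15.79 / sin 37.1° = 26.17 m/s.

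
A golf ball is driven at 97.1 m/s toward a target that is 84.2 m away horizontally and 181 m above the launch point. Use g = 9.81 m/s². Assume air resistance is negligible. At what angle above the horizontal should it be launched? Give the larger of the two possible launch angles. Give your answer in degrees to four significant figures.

Trajectory: y = x tanθ − g x² (1 + tan²θ)/(2v₀²). With x = 84.2, y = 181, v₀ = 97.1, g = 9.81:
3.688 tan²θ − 84.2 tanθ + (184.7) = 0.
tanθ = [84.2 ± √(84.2² − 4 × 3.688 × (184.7))] / (2 × 3.688) = (84.2 ± 66.07) / 7.377, giving tanθ = 2.458 or 20.37.
θ = 67.86° or 87.19°; the larger is 87.19°.

87.19°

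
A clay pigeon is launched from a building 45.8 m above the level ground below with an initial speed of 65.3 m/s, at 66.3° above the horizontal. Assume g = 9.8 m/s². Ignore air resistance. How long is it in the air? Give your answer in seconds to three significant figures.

12.9 s

vₓ = 65.30 cos 66.3° = 26.25 m/s; v_y0 = 65.30 sin 66.3° = 59.79 m/s.
Vertical motion (up positive, ground at y = 0): 4.900 t² − (59.79) t − 45.8 = 0, so t = (59.79 + √(59.79² + 2·9.80·45.8)) / 9.80 = (59.79 + 66.88) / 9.80 = 12.93 s.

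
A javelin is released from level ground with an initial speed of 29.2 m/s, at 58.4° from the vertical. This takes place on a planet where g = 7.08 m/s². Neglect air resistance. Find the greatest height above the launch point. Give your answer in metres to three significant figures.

Resolve: vₓ = 29.20 sin 58.4° = 24.87 m/s and v_y0 = 29.20 cos 58.4° = 15.30 m/s.
Peak height H = v_y0² / (2g) = 234.10 / 14.16 = 16.53 m.

16.5 m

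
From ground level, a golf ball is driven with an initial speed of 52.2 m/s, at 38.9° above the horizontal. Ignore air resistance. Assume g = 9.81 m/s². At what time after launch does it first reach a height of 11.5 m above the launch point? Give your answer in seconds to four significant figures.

0.3715 s

vₓ = 52.20 cos 38.9° = 40.62 m/s; v_y0 = 52.20 sin 38.9° = 32.78 m/s.
Require v_y0 t − ½ g t² = 11.5, i.e. 4.905 t² − 32.78 t + 11.5 = 0.
Quadratic formula: t = (32.78 ± √848.88) / 9.81 = (32.78 ± 29.14) / 9.81 → t = 0.3715 s or 6.311 s.
The first (ascending) time is 0.3715 s.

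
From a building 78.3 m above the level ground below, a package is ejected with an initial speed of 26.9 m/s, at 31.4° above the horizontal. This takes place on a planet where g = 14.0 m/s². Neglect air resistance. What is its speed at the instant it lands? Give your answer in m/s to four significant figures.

54.00 m/s

vₓ = 26.90 cos 31.4° = 22.96 m/s; v_y0 = 26.90 sin 31.4° = 14.02 m/s.
Vertical motion (up positive, ground at y = 0): 7.000 t² − (14.02) t − 78.3 = 0, so t = (14.02 + √(14.02² + 2·14.0·78.3)) / 14.0 = (14.02 + 48.88) / 14.0 = 4.492 s.
Vertical velocity at impact: v_y = v_y0 − g t = 14.02 − 14.0 × 4.492 = −48.88 m/s.
Speed: |v| = √(vₓ² + v_y²) = √(22.96² + 48.88²) = 54.00 m/s.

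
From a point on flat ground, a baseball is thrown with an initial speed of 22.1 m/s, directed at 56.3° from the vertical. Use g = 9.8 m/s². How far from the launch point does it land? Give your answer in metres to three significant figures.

Components: vₓ = 22.10 sin 56.3° = 18.39 m/s, v_y0 = 22.10 cos 56.3° = 12.26 m/s.
Time aloft: T = 2 v_y0 / g = 2 × 12.26 / 9.80 = 2.502 s.
Horizontal distance R = vₓ T = 18.39 × 2.502 = 46.01 m.

46.0 m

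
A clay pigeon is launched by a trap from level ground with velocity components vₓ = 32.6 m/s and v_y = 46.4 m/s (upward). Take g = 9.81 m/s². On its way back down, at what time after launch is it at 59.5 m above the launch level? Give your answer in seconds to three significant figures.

7.93 s

Height y(t) = 46.40 t − 4.905 t² = 59.5 gives 4.905 t² − 46.40 t + 59.5 = 0.
Quadratic formula: t = (46.40 ± √985.57) / 9.81 = (46.40 ± 31.39) / 9.81 → t = 1.530 s or 7.930 s.
The descending-branch root is 7.930 s.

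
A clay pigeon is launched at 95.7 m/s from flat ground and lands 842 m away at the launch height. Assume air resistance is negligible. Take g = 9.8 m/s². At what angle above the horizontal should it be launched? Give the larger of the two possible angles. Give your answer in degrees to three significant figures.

From R = (v₀²/g) sin 2θ: sin 2θ = 9.80 × 842 / 9158.5 = 0.9010.
2θ = 64.29° or 180° − 64.29° = 115.7°, so θ = 32.14° or 57.86°.
The larger angle is 57.86°.

57.9°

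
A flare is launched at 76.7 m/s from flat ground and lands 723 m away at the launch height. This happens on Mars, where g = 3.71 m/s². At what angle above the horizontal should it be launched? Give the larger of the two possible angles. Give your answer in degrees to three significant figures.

76.4°

From R = (v₀²/g) sin 2θ: sin 2θ = 3.71 × 723 / 5882.9 = 0.4560.
2θ = 27.13° or 180° − 27.13° = 152.9°, so θ = 13.56° or 76.44°.
The larger angle is 76.44°.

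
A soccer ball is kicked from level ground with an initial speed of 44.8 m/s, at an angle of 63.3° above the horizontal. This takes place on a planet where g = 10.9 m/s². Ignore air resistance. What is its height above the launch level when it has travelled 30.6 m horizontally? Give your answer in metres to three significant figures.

Resolve: vₓ = 44.80 cos 63.3° = 20.13 m/s and v_y0 = 44.80 sin 63.3° = 40.02 m/s.
At x = 30.6 m, t = x/vₓ = 30.6/20.13 = 1.520 s.
Height: y = v_y0 t − ½ g t² = 40.02 × 1.520 − 5.450 × 1.520² = 60.84 − 12.59 = 48.25 m.

48.2 m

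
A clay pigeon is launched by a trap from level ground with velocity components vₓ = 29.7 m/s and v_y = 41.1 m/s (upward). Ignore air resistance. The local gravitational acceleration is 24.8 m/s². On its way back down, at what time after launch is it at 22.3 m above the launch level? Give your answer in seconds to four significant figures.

Set y = v_y0 t − ½ g t² = 22.3: 12.40 t² − 41.10 t + 22.3 = 0.
t = [41.10 ± √(41.10² − 2·24.8·22.3)] / 24.8 = (41.10 ± 24.15) / 24.8, so t = 0.6835 s or t = 2.631 s.
The descending-branch root is 2.631 s.

2.631 s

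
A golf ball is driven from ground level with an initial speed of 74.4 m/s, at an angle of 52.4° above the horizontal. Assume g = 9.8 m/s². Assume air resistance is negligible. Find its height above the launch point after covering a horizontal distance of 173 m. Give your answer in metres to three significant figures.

153 m

vₓ = 74.40 cos 52.4° = 45.39 m/s; v_y0 = 74.40 sin 52.4° = 58.95 m/s.
Time to reach x = 173 m: t = x/vₓ = 173/45.39 = 3.811 s.
Height: y = v_y0 t − ½ g t² = 58.95 × 3.811 − 4.900 × 3.811² = 224.6 − 71.17 = 153.5 m.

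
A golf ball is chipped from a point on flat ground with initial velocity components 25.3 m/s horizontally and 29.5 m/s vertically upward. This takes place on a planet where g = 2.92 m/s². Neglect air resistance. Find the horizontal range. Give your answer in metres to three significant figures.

511 m

Flight time T = 2 v_y0 / g = 20.21 s.
Horizontal distance R = vₓ T = 25.30 × 20.21 = 511.2 m.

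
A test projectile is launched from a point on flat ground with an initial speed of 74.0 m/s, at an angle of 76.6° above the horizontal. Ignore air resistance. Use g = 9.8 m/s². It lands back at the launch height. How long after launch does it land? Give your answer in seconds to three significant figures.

14.7 s

Resolve: vₓ = 74.00 cos 76.6° = 17.15 m/s and v_y0 = 74.00 sin 76.6° = 71.99 m/s.
Landing at launch height ⇒ T = 2 v_y0 / g = 2 × 71.99 / 9.80 = 14.69 s.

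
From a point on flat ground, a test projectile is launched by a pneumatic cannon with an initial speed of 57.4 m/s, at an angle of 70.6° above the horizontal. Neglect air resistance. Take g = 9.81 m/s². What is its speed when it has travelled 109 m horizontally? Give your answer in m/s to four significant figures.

19.16 m/s

Components: vₓ = 57.40 cos 70.6° = 19.07 m/s, v_y0 = 57.40 sin 70.6° = 54.14 m/s.
At x = 109 m, t = x/vₓ = 109/19.07 = 5.717 s.
Vertical velocity there: v_y = v_y0 − g t = 54.14 − 9.81 × 5.717 = −1.942 m/s.
Speed: √(vₓ² + v_y²) = √(19.07² + 1.942²) = 19.16 m/s.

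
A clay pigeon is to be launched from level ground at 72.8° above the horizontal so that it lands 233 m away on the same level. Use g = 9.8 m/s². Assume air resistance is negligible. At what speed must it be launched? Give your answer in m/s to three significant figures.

63.6 m/s

From R = (v₀² / g) sin 2θ: v₀ = √(gR / sin 2θ).
v₀ = √(9.80 × 233 / sin 145.6°) = √(2283 / 0.5650) = √4041.7 = 63.57 m/s.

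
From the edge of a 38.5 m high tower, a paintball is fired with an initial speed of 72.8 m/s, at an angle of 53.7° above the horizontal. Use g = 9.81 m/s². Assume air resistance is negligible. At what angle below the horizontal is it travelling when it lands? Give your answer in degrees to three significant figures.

56.4°

vₓ = 72.80 cos 53.7° = 43.10 m/s; v_y0 = 72.80 sin 53.7° = 58.67 m/s.
The projectile lands when y = 38.5 + (58.67) t − ½·9.81·t² = 0. Positive root: t = (58.67 + √(58.67² + 2·9.81·38.5)) / 9.81 = (58.67 + 64.79) / 9.81 = 12.59 s.
At impact: v_y = v_y0 − g t = −64.79 m/s; vₓ = 43.10 m/s.
Angle below horizontal: arctan(|v_y|/vₓ) = arctan(64.79/43.10) = 56.37°.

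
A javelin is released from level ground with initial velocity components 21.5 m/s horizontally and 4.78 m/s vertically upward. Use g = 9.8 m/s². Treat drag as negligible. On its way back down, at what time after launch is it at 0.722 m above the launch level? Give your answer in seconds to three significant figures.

Height y(t) = 4.780 t − 4.900 t² = 0.722 gives 4.900 t² − 4.780 t + 0.722 = 0.
Quadratic formula: t = (4.780 ± √8.6972) / 9.80 = (4.780 ± 2.949) / 9.80 → t = 0.1868 s or 0.7887 s.
The descending-branch root is 0.7887 s.

0.789 s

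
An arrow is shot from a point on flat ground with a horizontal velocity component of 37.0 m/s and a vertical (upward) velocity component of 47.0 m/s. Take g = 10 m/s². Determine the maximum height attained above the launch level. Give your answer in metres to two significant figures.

At the apex v_y = 0, so H = v_y0²/(2g) = 47.00²/20.00 = 110.4 m.

110 m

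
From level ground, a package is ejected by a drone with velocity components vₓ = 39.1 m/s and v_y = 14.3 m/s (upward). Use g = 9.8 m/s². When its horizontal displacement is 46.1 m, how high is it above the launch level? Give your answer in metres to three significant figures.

x = vₓ t ⇒ t = 46.1/39.10 = 1.179 s.
Height: y = v_y0 t − ½ g t² = 14.30 × 1.179 − 4.900 × 1.179² = 16.86 − 6.812 = 10.05 m.

10.0 m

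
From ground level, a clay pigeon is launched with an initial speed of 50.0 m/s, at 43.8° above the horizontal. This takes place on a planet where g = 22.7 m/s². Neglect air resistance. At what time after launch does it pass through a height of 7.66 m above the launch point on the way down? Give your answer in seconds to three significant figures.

2.81 s

Horizontal component vₓ = 50.00 cos 43.8° = 36.09 m/s; vertical v_y0 = 50.00 sin 43.8° = 34.61 m/s.
Height y(t) = 34.61 t − 11.35 t² = 7.66 gives 11.35 t² − 34.61 t + 7.66 = 0.
Quadratic formula: t = (34.61 ± √849.89) / 22.7 = (34.61 ± 29.15) / 22.7 → t = 0.2403 s or 2.809 s.
The descending-branch root is 2.809 s.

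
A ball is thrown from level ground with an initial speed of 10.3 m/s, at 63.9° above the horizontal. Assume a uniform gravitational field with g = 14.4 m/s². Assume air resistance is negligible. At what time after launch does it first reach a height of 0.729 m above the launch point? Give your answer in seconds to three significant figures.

0.0844 s

Horizontal component vₓ = 10.30 cos 63.9° = 4.531 m/s; vertical v_y0 = 10.30 sin 63.9° = 9.250 m/s.
Height y(t) = 9.250 t − 7.200 t² = 0.729 gives 7.200 t² − 9.250 t + 0.729 = 0.
t = [9.250 ± √(9.250² − 2·14.4·0.729)] / 14.4 = (9.250 ± 8.035) / 14.4, so t = 0.08435 s or t = 1.200 s.
The first (ascending) time is 0.08435 s.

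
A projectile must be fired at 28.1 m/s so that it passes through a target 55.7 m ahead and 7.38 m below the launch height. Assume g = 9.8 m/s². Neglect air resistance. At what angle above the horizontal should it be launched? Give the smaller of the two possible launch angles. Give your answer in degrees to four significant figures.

Trajectory: y = x tanθ − g x² (1 + tan²θ)/(2v₀²). With x = 55.7, y = −7.38, v₀ = 28.1, g = 9.80:
19.25 tan²θ − 55.7 tanθ + (11.87) = 0.
tanθ = [55.7 ± √(55.7² − 4 × 19.25 × (11.87))] / (2 × 19.25) = (55.7 ± 46.78) / 38.51, giving tanθ = 0.2317 or 2.661.
θ = 13.05° or 69.41°; the smaller is 13.05°.

13.05°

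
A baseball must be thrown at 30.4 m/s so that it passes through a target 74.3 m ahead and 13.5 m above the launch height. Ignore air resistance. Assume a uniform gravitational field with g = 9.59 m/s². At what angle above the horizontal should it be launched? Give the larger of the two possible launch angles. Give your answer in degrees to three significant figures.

60.3°

Trajectory: y = x tanθ − g x² (1 + tan²θ)/(2v₀²). With x = 74.3, y = 13.5, v₀ = 30.4, g = 9.59:
28.64 tan²θ − 74.3 tanθ + (42.14) = 0.
tanθ = [74.3 ± √(74.3² − 4 × 28.64 × (42.14))] / (2 × 28.64) = (74.3 ± 26.31) / 57.29, giving tanθ = 0.8378 or 1.756.
θ = 39.96° or 60.34°; the larger is 60.34°.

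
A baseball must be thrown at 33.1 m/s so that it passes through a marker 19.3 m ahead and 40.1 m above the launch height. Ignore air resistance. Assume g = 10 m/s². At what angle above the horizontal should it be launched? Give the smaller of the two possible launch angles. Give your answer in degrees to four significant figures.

71.06°

Trajectory: y = x tanθ − g x² (1 + tan²θ)/(2v₀²). With x = 19.3, y = 40.1, v₀ = 33.1, g = 10.0:
1.700 tan²θ − 19.3 tanθ + (41.80) = 0.
tanθ = [19.3 ± √(19.3² − 4 × 1.700 × (41.80))] / (2 × 1.700) = (19.3 ± 9.395) / 3.400, giving tanθ = 2.913 or 8.440.
θ = 71.06° or 83.24°; the smaller is 71.06°.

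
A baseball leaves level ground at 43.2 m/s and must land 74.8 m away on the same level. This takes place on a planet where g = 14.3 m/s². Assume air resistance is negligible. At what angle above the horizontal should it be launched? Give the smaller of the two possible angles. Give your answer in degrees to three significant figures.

From R = (v₀²/g) sin 2θ: sin 2θ = 14.3 × 74.8 / 1866.2 = 0.5732.
2θ = 34.97° or 180° − 34.97° = 145.0°, so θ = 17.49° or 72.51°.
The smaller angle is 17.49°.

17.5°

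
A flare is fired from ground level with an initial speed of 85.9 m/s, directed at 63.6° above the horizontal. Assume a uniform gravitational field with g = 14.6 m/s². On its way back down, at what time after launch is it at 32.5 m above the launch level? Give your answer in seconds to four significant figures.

vₓ = 85.90 cos 63.6° = 38.19 m/s; v_y0 = 85.90 sin 63.6° = 76.94 m/s.
Require v_y0 t − ½ g t² = 32.5, i.e. 7.300 t² − 76.94 t + 32.5 = 0.
t = [76.94 ± √(76.94² − 2·14.6·32.5)] / 14.6 = (76.94 ± 70.51) / 14.6, so t = 0.4408 s or t = 10.10 s.
The descending-branch root is 10.10 s.

10.10 s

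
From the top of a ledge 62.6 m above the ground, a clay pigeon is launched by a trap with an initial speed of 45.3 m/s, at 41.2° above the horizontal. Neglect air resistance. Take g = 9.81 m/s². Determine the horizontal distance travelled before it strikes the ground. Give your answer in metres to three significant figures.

264 m

Resolve: vₓ = 45.30 cos 41.2° = 34.08 m/s and v_y0 = 45.30 sin 41.2° = 29.84 m/s.
The projectile lands when y = 62.6 + (29.84) t − ½·9.81·t² = 0. Positive root: t = (29.84 + √(29.84² + 2·9.81·62.6)) / 9.81 = (29.84 + 46.03) / 9.81 = 7.734 s.
Horizontal distance: R = vₓ t = 34.08 × 7.734 = 263.6 m.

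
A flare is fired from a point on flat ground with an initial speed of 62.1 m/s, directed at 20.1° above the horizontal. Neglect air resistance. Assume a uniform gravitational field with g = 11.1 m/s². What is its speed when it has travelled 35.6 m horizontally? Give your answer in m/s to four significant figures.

60.11 m/s

Horizontal component vₓ = 62.10 cos 20.1° = 58.32 m/s; vertical v_y0 = 62.10 sin 20.1° = 21.34 m/s.
x = vₓ t ⇒ t = 35.6/58.32 = 0.6104 s.
Vertical velocity there: v_y = v_y0 − g t = 21.34 − 11.1 × 0.6104 = 14.57 m/s.
Speed: √(vₓ² + v_y²) = √(58.32² + 14.57²) = 60.11 m/s.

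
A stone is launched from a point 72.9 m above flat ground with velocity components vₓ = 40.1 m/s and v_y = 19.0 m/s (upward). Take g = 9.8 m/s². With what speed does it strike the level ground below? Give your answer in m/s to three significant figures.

58.3 m/s

With up positive and y = 0 at the ground: y(t) = 72.9 + (19.00) t − 4.900 t². Setting y = 0 and taking the positive root: t = [19.00 + √(19.00² + 2·9.80·72.9)] / 9.80 = (19.00 + 42.31) / 9.80 = 6.256 s.
Vertical velocity at impact: v_y = v_y0 − g t = 19.00 − 9.80 × 6.256 = −42.31 m/s.
Speed: |v| = √(vₓ² + v_y²) = √(40.10² + 42.31²) = 58.29 m/s.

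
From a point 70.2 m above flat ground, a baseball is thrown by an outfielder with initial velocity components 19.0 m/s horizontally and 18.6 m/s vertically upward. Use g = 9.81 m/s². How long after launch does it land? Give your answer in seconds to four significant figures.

The projectile lands when y = 70.2 + (18.60) t − ½·9.81·t² = 0. Positive root: t = (18.60 + √(18.60² + 2·9.81·70.2)) / 9.81 = (18.60 + 41.51) / 9.81 = 6.128 s.

6.128 s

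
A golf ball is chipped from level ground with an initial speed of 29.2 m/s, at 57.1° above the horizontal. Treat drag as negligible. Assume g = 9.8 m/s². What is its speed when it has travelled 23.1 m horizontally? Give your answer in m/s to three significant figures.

18.9 m/s

vₓ = 29.20 cos 57.1° = 15.86 m/s; v_y0 = 29.20 sin 57.1° = 24.52 m/s.
At x = 23.1 m, t = x/vₓ = 23.1/15.86 = 1.456 s.
Vertical velocity there: v_y = v_y0 − g t = 24.52 − 9.80 × 1.456 = 10.24 m/s.
Speed: √(vₓ² + v_y²) = √(15.86² + 10.24²) = 18.88 m/s.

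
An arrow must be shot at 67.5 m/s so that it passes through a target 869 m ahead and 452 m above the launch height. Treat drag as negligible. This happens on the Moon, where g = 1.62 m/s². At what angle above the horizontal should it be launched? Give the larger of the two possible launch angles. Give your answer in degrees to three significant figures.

80.1°

Trajectory: y = x tanθ − g x² (1 + tan²θ)/(2v₀²). With x = 869, y = 452, v₀ = 67.5, g = 1.62:
134.3 tan²θ − 869 tanθ + (586.3) = 0.
tanθ = [869 ± √(869² − 4 × 134.3 × (586.3))] / (2 × 134.3) = (869 ± 663.6) / 268.5, giving tanθ = 0.7650 or 5.708.
θ = 37.42° or 80.06°; the larger is 80.06°.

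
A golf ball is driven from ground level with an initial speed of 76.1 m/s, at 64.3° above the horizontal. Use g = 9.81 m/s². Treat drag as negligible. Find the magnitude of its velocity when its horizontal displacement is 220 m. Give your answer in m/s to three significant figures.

Components: vₓ = 76.10 cos 64.3° = 33.00 m/s, v_y0 = 76.10 sin 64.3° = 68.57 m/s.
At x = 220 m, t = x/vₓ = 220/33.00 = 6.666 s.
Vertical velocity there: v_y = v_y0 − g t = 68.57 − 9.81 × 6.666 = 3.175 m/s.
Speed: √(vₓ² + v_y²) = √(33.00² + 3.175²) = 33.15 m/s.

33.2 m/s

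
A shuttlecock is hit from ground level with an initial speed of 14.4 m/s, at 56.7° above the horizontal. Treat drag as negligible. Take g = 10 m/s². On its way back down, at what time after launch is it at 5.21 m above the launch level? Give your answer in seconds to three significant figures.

1.84 s

Horizontal component vₓ = 14.40 cos 56.7° = 7.906 m/s; vertical v_y0 = 14.40 sin 56.7° = 12.04 m/s.
Set y = v_y0 t − ½ g t² = 5.21: 5.000 t² − 12.04 t + 5.21 = 0.
Quadratic formula: t = (12.04 ± √40.656) / 10.0 = (12.04 ± 6.376) / 10.0 → t = 0.5659 s or 1.841 s.
The descending-branch root is 1.841 s.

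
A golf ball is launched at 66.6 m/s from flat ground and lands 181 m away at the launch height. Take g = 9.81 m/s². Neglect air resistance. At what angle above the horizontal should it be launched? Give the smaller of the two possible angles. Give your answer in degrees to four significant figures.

R = v₀² sin 2θ / g gives sin 2θ = gR/v₀² = 9.81·181/66.6² = 0.4003.
2θ = 23.60° or 180° − 23.60° = 156.4°, so θ = 11.80° or 78.20°.
The smaller angle is 11.80°.

11.80°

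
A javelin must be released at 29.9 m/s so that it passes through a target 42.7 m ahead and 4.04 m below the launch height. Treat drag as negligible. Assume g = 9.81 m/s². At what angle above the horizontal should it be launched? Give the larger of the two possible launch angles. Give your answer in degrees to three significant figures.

76.4°

Trajectory: y = x tanθ − g x² (1 + tan²θ)/(2v₀²). With x = 42.7, y = −4.04, v₀ = 29.9, g = 9.81:
10.00 tan²θ − 42.7 tanθ + (5.964) = 0.
tanθ = [42.7 ± √(42.7² − 4 × 10.00 × (5.964))] / (2 × 10.00) = (42.7 ± 39.81) / 20.01, giving tanθ = 0.1446 or 4.124.
θ = 8.225° or 76.37°; the larger is 76.37°.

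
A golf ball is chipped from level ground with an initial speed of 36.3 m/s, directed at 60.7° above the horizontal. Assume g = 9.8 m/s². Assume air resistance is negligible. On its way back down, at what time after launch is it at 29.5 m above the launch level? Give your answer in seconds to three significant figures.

Horizontal component vₓ = 36.30 cos 60.7° = 17.76 m/s; vertical v_y0 = 36.30 sin 60.7° = 31.66 m/s.
Height y(t) = 31.66 t − 4.900 t² = 29.5 gives 4.900 t² − 31.66 t + 29.5 = 0.
Quadratic formula: t = (31.66 ± √423.91) / 9.80 = (31.66 ± 20.59) / 9.80 → t = 1.129 s or 5.331 s.
The descending-branch root is 5.331 s.

5.33 s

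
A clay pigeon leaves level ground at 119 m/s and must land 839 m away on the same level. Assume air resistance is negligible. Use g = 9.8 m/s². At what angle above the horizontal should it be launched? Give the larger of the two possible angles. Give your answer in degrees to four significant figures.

72.25°

Level-ground range R = v₀² sin(2θ)/g ⇒ sin(2θ) = gR/v₀² = 9.80 × 839 / 119² = 0.5806.
2θ = 35.49° or 180° − 35.49° = 144.5°, so θ = 17.75° or 72.25°.
The larger angle is 72.25°.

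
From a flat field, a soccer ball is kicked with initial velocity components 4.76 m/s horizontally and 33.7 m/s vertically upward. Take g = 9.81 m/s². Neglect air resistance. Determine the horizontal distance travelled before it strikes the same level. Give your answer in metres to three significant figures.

Flight time T = 2 v_y0 / g = 6.871 s.
Horizontal distance R = vₓ T = 4.760 × 6.871 = 32.70 m.

32.7 m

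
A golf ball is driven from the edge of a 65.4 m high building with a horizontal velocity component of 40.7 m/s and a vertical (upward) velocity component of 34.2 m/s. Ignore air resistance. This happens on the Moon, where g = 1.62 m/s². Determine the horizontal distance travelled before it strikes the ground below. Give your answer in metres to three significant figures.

Vertical motion (up positive, ground at y = 0): 0.8100 t² − (34.20) t − 65.4 = 0, so t = (34.20 + √(34.20² + 2·1.62·65.4)) / 1.62 = (34.20 + 37.17) / 1.62 = 44.05 s.
Horizontal distance: R = vₓ t = 40.70 × 44.05 = 1793 m.

1790 m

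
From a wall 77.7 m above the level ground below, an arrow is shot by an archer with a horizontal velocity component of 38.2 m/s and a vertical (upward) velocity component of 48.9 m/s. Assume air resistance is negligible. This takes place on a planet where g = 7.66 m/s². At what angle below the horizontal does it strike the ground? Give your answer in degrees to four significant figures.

Vertical motion (up positive, ground at y = 0): 3.830 t² − (48.90) t − 77.7 = 0, so t = (48.90 + √(48.90² + 2·7.66·77.7)) / 7.66 = (48.90 + 59.85) / 7.66 = 14.20 s.
At impact: v_y = v_y0 − g t = −59.85 m/s; vₓ = 38.20 m/s.
Angle below horizontal: arctan(|v_y|/vₓ) = arctan(59.85/38.20) = 57.45°.

57.45°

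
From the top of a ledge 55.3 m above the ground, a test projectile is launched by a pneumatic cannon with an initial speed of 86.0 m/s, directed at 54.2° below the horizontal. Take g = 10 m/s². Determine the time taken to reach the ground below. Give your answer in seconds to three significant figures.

0.752 s

Horizontal component vₓ = 86.00 cos 54.2° = 50.31 m/s; vertical v_y0 = −69.75 m/s (downward).
Vertical motion (up positive, ground at y = 0): 5.000 t² − (−69.75) t − 55.3 = 0, so t = (−69.75 + √(69.75² + 2·10.0·55.3)) / 10.0 = (−69.75 + 77.27) / 10.0 = 0.7523 s.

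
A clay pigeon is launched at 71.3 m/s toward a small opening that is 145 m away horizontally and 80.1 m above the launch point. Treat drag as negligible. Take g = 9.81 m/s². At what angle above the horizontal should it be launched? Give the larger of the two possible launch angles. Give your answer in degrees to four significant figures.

Trajectory: y = x tanθ − g x² (1 + tan²θ)/(2v₀²). With x = 145, y = 80.1, v₀ = 71.3, g = 9.81:
20.29 tan²θ − 145 tanθ + (100.4) = 0.
tanθ = [145 ± √(145² − 4 × 20.29 × (100.4))] / (2 × 20.29) = (145 ± 113.5) / 40.57, giving tanθ = 0.7767 or 6.371.
θ = 37.84° or 81.08°; the larger is 81.08°.

81.08°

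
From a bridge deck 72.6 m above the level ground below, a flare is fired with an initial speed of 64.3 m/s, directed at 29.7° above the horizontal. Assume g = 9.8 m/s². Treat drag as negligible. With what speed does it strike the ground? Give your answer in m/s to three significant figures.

Resolve: vₓ = 64.30 cos 29.7° = 55.85 m/s and v_y0 = 64.30 sin 29.7° = 31.86 m/s.
Vertical motion (up positive, ground at y = 0): 4.900 t² − (31.86) t − 72.6 = 0, so t = (31.86 + √(31.86² + 2·9.80·72.6)) / 9.80 = (31.86 + 49.38) / 9.80 = 8.289 s.
Vertical velocity at impact: v_y = v_y0 − g t = 31.86 − 9.80 × 8.289 = −49.38 m/s.
Speed: |v| = √(vₓ² + v_y²) = √(55.85² + 49.38²) = 74.55 m/s.

74.5 m/s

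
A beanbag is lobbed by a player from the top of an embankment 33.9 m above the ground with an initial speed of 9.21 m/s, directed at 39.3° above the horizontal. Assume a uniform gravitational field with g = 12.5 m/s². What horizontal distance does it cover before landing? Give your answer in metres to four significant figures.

20.25 m

vₓ = 9.210 cos 39.3° = 7.127 m/s; v_y0 = 9.210 sin 39.3° = 5.833 m/s.
With up positive and y = 0 at the ground: y(t) = 33.9 + (5.833) t − 6.250 t². Setting y = 0 and taking the positive root: t = [5.833 + √(5.833² + 2·12.5·33.9)] / 12.5 = (5.833 + 29.69) / 12.5 = 2.842 s.
Horizontal distance: R = vₓ t = 7.127 × 2.842 = 20.25 m.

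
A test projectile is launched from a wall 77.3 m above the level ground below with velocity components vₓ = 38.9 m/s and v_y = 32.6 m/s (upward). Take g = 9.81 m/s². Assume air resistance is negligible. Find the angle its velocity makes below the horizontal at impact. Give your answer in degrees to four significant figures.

The projectile lands when y = 77.3 + (32.60) t − ½·9.81·t² = 0. Positive root: t = (32.60 + √(32.60² + 2·9.81·77.3)) / 9.81 = (32.60 + 50.79) / 9.81 = 8.500 s.
At impact: v_y = v_y0 − g t = −50.79 m/s; vₓ = 38.90 m/s.
Angle below horizontal: arctan(|v_y|/vₓ) = arctan(50.79/38.90) = 52.55°.

52.55°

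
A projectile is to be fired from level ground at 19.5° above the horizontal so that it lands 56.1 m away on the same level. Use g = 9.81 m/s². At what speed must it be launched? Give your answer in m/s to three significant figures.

29.6 m/s

On level ground R = v₀² sin 2θ / g ⇒ v₀ = √(gR / sin 2θ).
v₀ = √(9.81 × 56.1 / sin 39.00°) = √(550.3 / 0.6293) = √874.50 = 29.57 m/s.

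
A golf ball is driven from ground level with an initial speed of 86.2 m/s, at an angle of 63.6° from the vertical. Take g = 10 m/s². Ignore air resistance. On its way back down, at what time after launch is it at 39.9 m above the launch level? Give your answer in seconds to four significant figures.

6.423 s

Resolve: vₓ = 86.20 sin 63.6° = 77.21 m/s and v_y0 = 86.20 cos 63.6° = 38.33 m/s.
Height y(t) = 38.33 t − 5.000 t² = 39.9 gives 5.000 t² − 38.33 t + 39.9 = 0.
t = [38.33 ± √(38.33² − 2·10.0·39.9)] / 10.0 = (38.33 ± 25.90) / 10.0, so t = 1.242 s or t = 6.423 s.
The descending-branch root is 6.423 s.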